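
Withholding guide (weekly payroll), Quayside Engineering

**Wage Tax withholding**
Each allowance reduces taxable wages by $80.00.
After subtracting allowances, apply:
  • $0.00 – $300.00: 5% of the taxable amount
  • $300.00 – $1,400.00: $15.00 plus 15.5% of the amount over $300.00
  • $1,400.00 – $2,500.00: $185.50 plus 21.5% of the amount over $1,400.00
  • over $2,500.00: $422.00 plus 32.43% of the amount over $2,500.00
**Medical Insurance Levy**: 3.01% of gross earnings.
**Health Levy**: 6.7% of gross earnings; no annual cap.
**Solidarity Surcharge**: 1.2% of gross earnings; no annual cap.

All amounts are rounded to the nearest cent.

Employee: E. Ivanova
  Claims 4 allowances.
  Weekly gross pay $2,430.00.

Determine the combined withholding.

Wage Tax: taxable = $2,430.00 − 4×$80.00 = $2,110.00
  $185.50 + 21.5% × ($2,110.00 − $1,400.00) = $185.50 + 21.5% × $710.00 = $338.15
Medical Insurance Levy: 3.01% × $2,430.00 = $73.14
Health Levy: 6.7% × $2,430.00 = $162.81
Solidarity Surcharge: 1.2% × $2,430.00 = $29.16
Total: $338.15 + $73.14 + $162.81 + $29.16 = $603.26

$603.26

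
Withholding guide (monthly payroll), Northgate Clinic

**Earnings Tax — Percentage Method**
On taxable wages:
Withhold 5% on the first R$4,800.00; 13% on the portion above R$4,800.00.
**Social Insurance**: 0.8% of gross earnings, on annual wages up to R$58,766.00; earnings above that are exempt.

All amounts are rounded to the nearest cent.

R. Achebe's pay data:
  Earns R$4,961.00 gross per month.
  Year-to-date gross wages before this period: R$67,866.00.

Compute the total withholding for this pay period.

Earnings Tax: taxable = R$4,961.00
  R$240.00 + 13% × (R$4,961.00 − R$4,800.00) = R$240.00 + 13% × R$161.00 = R$260.93
Social Insurance: YTD R$67,866.00 ≥ cap R$58,766.00 → R$0.00
Total: R$260.93 + R$0.00 = R$260.93

R$260.93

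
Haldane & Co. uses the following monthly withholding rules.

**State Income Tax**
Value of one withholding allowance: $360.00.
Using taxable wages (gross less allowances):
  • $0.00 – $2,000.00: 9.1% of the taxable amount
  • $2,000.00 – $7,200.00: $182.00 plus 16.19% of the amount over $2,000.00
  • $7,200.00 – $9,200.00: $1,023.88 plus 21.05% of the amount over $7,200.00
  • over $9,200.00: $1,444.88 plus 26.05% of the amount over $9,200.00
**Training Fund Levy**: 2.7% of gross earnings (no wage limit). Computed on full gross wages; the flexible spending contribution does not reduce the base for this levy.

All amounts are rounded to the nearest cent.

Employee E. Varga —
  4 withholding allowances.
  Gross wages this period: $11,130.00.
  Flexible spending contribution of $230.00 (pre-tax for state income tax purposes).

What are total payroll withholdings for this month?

$1,813.12

State Income Tax: taxable = $11,130.00 − $230.00 − 4×$360.00 = $9,460.00
  $1,444.88 + 26.05% × ($9,460.00 − $9,200.00) = $1,444.88 + 26.05% × $260.00 = $1,512.61
Training Fund Levy: 2.7% × $11,130.00 = $300.51
Total: $1,512.61 + $300.51 = $1,813.12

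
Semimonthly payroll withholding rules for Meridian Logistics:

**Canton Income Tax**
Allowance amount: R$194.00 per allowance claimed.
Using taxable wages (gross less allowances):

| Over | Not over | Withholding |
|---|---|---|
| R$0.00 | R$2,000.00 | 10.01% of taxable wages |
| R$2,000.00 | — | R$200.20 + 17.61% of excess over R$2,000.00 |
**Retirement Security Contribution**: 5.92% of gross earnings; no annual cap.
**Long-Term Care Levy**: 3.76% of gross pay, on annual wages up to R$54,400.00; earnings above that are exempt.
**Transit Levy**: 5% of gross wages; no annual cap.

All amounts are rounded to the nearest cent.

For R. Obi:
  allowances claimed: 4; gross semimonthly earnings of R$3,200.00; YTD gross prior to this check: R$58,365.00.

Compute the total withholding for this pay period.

Canton Income Tax: taxable = R$3,200.00 − 4×R$194.00 = R$2,424.00
  R$200.20 + 17.61% × (R$2,424.00 − R$2,000.00) = R$200.20 + 17.61% × R$424.00 = R$274.87
Retirement Security Contribution: 5.92% × R$3,200.00 = R$189.44
Long-Term Care Levy: YTD R$58,365.00 ≥ cap R$54,400.00 → R$0.00
Transit Levy: 5% × R$3,200.00 = R$160.00
Total: R$274.87 + R$189.44 + R$0.00 + R$160.00 = R$624.31

R$624.31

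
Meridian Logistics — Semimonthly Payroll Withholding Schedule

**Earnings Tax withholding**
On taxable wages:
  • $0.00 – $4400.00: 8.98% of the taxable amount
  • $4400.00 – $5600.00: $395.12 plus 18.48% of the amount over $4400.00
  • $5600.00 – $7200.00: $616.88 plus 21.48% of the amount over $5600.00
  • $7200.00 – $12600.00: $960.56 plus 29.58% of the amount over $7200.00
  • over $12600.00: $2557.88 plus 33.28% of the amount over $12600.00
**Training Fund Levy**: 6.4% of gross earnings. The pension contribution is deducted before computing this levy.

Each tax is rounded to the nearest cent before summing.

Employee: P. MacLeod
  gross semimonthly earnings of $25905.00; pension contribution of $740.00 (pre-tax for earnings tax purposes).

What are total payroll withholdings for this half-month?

Earnings Tax: taxable = $25905.00 − $740.00 = $25165.00
  $2557.88 + 33.28% × ($25165.00 − $12600.00) = $2557.88 + 33.28% × $12565.00 = $6739.51
Training Fund Levy: 6.4% × $25165.00 = $1610.56
Total: $6739.51 + $1610.56 = $8350.07

$8350.07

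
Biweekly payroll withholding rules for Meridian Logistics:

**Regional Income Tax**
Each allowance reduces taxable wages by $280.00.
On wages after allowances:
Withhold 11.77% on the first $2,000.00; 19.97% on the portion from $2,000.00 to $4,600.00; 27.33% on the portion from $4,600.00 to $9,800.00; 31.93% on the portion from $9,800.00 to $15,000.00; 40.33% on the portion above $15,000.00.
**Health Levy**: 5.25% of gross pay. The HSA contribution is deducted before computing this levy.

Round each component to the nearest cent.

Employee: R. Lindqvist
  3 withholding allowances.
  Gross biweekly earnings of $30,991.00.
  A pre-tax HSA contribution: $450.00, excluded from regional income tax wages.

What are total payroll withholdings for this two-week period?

$11,368.45

Regional Income Tax: taxable = $30,991.00 − $450.00 − 3×$280.00 = $29,701.00
  $3,836.14 + 40.33% × ($29,701.00 − $15,000.00) = $3,836.14 + 40.33% × $14,701.00 = $9,765.05
Health Levy: 5.25% × $30,541.00 = $1,603.40
Total: $9,765.05 + $1,603.40 = $11,368.45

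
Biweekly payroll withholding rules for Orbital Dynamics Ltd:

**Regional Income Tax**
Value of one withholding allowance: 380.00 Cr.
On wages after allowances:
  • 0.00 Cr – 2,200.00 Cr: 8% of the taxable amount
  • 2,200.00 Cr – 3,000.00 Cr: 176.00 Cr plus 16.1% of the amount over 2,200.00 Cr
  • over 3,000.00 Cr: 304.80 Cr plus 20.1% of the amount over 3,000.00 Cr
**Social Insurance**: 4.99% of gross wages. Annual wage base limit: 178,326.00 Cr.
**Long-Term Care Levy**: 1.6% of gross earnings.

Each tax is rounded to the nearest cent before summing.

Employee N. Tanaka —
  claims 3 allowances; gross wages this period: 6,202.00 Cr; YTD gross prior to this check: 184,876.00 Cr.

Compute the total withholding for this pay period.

Regional Income Tax: taxable = 6,202.00 Cr − 3×380.00 Cr = 5,062.00 Cr
  304.80 Cr + 20.1% × (5,062.00 Cr − 3,000.00 Cr) = 304.80 Cr + 20.1% × 2,062.00 Cr = 719.26 Cr
Social Insurance: YTD 184,876.00 Cr ≥ cap 178,326.00 Cr → 0.00 Cr
Long-Term Care Levy: 1.6% × 6,202.00 Cr = 99.23 Cr
Total: 719.26 Cr + 0.00 Cr + 99.23 Cr = 818.49 Cr

818.49 Cr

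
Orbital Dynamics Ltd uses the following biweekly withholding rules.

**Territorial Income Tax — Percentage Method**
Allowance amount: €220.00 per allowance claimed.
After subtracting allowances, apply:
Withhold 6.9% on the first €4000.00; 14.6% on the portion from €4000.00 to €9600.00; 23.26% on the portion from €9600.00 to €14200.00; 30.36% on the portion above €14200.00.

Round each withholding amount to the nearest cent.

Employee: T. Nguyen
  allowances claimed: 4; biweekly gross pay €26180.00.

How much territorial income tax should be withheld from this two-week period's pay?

Territorial Income Tax: taxable = €26180.00 − 4×€220.00 = €25300.00
  €2163.56 + 30.36% × (€25300.00 − €14200.00) = €2163.56 + 30.36% × €11100.00 = €5533.52

€5533.52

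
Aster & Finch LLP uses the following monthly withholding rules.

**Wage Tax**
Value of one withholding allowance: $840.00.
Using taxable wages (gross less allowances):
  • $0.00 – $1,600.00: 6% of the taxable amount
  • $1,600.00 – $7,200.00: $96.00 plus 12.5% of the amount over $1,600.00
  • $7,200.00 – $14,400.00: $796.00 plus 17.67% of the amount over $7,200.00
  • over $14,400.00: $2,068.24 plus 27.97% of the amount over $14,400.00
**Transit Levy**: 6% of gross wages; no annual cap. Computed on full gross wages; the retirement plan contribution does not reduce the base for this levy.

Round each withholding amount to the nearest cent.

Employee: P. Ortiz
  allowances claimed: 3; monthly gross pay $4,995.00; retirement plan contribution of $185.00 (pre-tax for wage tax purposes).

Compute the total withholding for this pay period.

$481.95

Wage Tax: taxable = $4,995.00 − $185.00 − 3×$840.00 = $2,290.00
  $96.00 + 12.5% × ($2,290.00 − $1,600.00) = $96.00 + 12.5% × $690.00 = $182.25
Transit Levy: 6% × $4,995.00 = $299.70
Total: $182.25 + $299.70 = $481.95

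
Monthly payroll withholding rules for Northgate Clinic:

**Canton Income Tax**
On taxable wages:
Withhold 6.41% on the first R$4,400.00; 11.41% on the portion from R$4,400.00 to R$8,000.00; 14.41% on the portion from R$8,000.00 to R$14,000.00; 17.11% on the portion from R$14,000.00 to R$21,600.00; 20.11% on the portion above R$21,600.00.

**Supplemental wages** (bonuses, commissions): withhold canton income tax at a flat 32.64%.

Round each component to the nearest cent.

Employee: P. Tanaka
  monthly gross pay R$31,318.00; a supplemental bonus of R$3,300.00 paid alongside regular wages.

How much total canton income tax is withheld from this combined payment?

Canton Income Tax: taxable = R$31,318.00
  R$2,857.76 + 20.11% × (R$31,318.00 − R$21,600.00) = R$2,857.76 + 20.11% × R$9,718.00 = R$4,812.05
Supplemental (32.64% flat on bonus): 32.64% × R$3,300.00 = R$1,077.12
Total canton income tax: R$4,812.05 + R$1,077.12 = R$5,889.17

R$5,889.17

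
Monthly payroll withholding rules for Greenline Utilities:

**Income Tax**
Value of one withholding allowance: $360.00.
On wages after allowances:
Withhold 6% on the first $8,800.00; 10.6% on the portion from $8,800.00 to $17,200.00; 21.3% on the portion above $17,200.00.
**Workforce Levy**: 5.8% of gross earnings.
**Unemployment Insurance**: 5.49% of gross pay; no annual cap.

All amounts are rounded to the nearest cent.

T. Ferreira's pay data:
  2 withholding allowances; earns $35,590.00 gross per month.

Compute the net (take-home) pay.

Income Tax: taxable = $35,590.00 − 2×$360.00 = $34,870.00
  $1,418.40 + 21.3% × ($34,870.00 − $17,200.00) = $1,418.40 + 21.3% × $17,670.00 = $5,182.11
Workforce Levy: 5.8% × $35,590.00 = $2,064.22
Unemployment Insurance: 5.49% × $35,590.00 = $1,953.89
Total withheld: $5,182.11 + $2,064.22 + $1,953.89 = $9,200.22
Net pay: $35,590.00 − $9,200.22 = $26,389.78

$26,389.78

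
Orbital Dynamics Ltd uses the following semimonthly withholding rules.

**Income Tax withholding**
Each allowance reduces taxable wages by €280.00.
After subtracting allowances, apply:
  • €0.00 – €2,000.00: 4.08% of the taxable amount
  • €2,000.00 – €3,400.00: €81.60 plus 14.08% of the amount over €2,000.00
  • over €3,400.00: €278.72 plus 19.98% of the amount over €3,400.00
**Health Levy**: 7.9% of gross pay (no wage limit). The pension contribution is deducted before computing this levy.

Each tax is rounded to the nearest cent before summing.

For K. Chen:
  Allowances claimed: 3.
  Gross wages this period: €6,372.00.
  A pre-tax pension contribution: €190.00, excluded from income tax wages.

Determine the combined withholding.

Income Tax: taxable = €6,372.00 − €190.00 − 3×€280.00 = €5,342.00
  €278.72 + 19.98% × (€5,342.00 − €3,400.00) = €278.72 + 19.98% × €1,942.00 = €666.73
Health Levy: 7.9% × €6,182.00 = €488.38
Total: €666.73 + €488.38 = €1,155.11

€1,155.11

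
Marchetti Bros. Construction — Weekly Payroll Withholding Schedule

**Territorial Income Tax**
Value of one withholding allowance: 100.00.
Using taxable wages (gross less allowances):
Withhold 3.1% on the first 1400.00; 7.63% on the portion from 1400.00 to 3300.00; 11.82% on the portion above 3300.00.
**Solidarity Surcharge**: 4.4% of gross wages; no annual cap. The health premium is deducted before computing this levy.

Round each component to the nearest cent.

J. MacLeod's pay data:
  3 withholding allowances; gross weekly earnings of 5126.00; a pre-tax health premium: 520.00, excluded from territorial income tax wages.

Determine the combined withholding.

509.94

Territorial Income Tax: taxable = 5126.00 − 520.00 − 3×100.00 = 4306.00
  188.37 + 11.82% × (4306.00 − 3300.00) = 188.37 + 11.82% × 1006.00 = 307.28
Solidarity Surcharge: 4.4% × 4606.00 = 202.66
Total: 307.28 + 202.66 = 509.94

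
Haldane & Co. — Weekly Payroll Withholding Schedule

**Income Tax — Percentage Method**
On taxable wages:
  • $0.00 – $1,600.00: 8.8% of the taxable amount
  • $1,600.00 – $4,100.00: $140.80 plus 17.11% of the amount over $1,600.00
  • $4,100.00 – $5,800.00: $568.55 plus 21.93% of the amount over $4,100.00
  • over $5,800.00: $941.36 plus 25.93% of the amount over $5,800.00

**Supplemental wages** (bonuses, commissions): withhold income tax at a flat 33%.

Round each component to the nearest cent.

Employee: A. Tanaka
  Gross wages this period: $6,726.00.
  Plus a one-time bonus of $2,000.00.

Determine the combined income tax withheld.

Income Tax: taxable = $6,726.00
  $941.36 + 25.93% × ($6,726.00 − $5,800.00) = $941.36 + 25.93% × $926.00 = $1,181.47
Supplemental (33% flat on bonus): 33% × $2,000.00 = $660.00
Total income tax: $1,181.47 + $660.00 = $1,841.47

$1,841.47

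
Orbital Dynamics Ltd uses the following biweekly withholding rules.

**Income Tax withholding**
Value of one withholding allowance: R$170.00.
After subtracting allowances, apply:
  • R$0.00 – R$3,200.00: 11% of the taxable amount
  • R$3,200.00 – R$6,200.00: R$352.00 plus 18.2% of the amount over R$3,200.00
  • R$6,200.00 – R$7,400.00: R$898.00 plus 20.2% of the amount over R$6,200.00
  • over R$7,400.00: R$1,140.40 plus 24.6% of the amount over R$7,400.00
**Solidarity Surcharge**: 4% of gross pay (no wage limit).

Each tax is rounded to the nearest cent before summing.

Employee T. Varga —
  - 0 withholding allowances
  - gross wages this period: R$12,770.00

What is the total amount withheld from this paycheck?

Income Tax: taxable = R$12,770.00
  R$1,140.40 + 24.6% × (R$12,770.00 − R$7,400.00) = R$1,140.40 + 24.6% × R$5,370.00 = R$2,461.42
Solidarity Surcharge: 4% × R$12,770.00 = R$510.80
Total: R$2,461.42 + R$510.80 = R$2,972.22

R$2,972.22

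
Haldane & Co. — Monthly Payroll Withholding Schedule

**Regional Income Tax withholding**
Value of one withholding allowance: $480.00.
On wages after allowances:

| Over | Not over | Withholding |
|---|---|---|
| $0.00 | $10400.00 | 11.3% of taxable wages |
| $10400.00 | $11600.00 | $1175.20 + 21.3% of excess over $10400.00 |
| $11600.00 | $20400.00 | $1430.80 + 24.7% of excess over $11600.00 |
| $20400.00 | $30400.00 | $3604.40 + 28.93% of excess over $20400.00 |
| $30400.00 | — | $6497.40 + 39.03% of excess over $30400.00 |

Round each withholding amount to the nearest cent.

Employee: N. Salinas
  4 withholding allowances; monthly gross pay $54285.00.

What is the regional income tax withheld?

Regional Income Tax: taxable = $54285.00 − 4×$480.00 = $52365.00
  $6497.40 + 39.03% × ($52365.00 − $30400.00) = $6497.40 + 39.03% × $21965.00 = $15070.34

$15070.34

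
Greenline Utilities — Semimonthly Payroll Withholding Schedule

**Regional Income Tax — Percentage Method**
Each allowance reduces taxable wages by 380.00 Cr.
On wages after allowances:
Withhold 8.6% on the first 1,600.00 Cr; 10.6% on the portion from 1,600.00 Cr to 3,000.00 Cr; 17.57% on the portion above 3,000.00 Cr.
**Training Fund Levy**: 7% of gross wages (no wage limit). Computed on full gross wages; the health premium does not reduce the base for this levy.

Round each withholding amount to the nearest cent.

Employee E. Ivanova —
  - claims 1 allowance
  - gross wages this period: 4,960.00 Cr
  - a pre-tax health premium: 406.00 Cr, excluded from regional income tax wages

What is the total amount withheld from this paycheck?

Regional Income Tax: taxable = 4,960.00 Cr − 406.00 Cr − 1×380.00 Cr = 4,174.00 Cr
  286.00 Cr + 17.57% × (4,174.00 Cr − 3,000.00 Cr) = 286.00 Cr + 17.57% × 1,174.00 Cr = 492.27 Cr
Training Fund Levy: 7% × 4,960.00 Cr = 347.20 Cr
Total: 492.27 Cr + 347.20 Cr = 839.47 Cr

839.47 Cr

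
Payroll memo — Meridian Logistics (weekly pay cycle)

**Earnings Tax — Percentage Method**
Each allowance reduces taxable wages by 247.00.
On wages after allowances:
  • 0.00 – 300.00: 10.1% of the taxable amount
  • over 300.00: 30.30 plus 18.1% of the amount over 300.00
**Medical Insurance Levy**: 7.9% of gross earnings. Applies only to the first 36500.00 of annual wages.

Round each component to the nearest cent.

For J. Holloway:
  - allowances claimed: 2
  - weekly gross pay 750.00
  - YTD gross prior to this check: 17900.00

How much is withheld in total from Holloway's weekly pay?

85.11

Earnings Tax: taxable = 750.00 − 2×247.00 = 256.00
  10.1% × 256.00 = 25.86
Medical Insurance Levy: 7.9% × 750.00 = 59.25
Total: 25.86 + 59.25 = 85.11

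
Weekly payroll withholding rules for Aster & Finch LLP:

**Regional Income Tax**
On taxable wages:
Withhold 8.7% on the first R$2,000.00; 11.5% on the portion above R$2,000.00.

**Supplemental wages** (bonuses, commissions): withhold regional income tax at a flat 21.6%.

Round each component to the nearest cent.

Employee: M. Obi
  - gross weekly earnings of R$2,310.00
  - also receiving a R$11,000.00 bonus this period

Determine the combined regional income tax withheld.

Regional Income Tax: taxable = R$2,310.00
  R$174.00 + 11.5% × (R$2,310.00 − R$2,000.00) = R$174.00 + 11.5% × R$310.00 = R$209.65
Supplemental (21.6% flat on bonus): 21.6% × R$11,000.00 = R$2,376.00
Total regional income tax: R$209.65 + R$2,376.00 = R$2,585.65

R$2,585.65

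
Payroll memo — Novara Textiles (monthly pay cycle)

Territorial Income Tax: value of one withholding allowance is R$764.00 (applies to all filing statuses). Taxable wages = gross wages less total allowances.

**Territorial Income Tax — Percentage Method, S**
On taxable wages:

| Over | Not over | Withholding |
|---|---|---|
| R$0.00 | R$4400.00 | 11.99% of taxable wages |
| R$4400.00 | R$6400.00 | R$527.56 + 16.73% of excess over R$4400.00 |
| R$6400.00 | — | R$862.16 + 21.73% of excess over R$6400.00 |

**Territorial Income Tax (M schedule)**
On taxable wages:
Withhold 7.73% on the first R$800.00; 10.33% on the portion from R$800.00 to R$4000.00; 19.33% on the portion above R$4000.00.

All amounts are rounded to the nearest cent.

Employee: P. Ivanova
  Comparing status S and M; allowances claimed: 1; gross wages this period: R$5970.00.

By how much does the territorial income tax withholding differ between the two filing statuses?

Territorial Income Tax (S): taxable = R$5970.00 − 1×R$764.00 = R$5206.00
  R$527.56 + 16.73% × (R$5206.00 − R$4400.00) = R$527.56 + 16.73% × R$806.00 = R$662.40
Territorial Income Tax (M): taxable = R$5970.00 − 1×R$764.00 = R$5206.00
  R$392.40 + 19.33% × (R$5206.00 − R$4000.00) = R$392.40 + 19.33% × R$1206.00 = R$625.52
Difference: |R$662.40 − R$625.52| = R$36.88 (higher under S)

R$36.88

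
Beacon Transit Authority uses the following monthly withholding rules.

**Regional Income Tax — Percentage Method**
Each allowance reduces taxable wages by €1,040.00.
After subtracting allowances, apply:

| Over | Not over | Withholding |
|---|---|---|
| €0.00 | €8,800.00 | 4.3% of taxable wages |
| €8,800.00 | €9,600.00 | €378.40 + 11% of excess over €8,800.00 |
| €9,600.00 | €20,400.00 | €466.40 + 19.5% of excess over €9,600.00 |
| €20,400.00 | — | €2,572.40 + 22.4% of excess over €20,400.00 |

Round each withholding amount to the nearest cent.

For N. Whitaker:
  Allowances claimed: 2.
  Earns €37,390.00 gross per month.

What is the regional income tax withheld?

€5,912.24

Regional Income Tax: taxable = €37,390.00 − 2×€1,040.00 = €35,310.00
  €2,572.40 + 22.4% × (€35,310.00 − €20,400.00) = €2,572.40 + 22.4% × €14,910.00 = €5,912.24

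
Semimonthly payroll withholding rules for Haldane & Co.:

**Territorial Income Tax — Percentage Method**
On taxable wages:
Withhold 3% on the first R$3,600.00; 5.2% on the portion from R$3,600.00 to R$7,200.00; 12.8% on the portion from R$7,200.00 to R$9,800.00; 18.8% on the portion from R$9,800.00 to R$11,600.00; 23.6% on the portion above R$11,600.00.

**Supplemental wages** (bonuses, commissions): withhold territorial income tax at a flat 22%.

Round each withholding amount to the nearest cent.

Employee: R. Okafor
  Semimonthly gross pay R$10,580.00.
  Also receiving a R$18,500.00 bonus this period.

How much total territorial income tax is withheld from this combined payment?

R$4,844.64

Territorial Income Tax: taxable = R$10,580.00
  R$628.00 + 18.8% × (R$10,580.00 − R$9,800.00) = R$628.00 + 18.8% × R$780.00 = R$774.64
Supplemental (22% flat on bonus): 22% × R$18,500.00 = R$4,070.00
Total territorial income tax: R$774.64 + R$4,070.00 = R$4,844.64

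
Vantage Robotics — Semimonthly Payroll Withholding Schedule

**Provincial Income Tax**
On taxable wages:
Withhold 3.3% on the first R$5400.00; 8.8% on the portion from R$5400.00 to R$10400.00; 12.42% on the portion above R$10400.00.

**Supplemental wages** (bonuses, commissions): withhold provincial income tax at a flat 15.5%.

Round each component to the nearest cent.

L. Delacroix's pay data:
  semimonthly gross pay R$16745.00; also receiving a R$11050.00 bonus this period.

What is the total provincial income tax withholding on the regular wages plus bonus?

R$3119.00

Provincial Income Tax: taxable = R$16745.00
  R$618.20 + 12.42% × (R$16745.00 − R$10400.00) = R$618.20 + 12.42% × R$6345.00 = R$1406.25
Supplemental (15.5% flat on bonus): 15.5% × R$11050.00 = R$1712.75
Total provincial income tax: R$1406.25 + R$1712.75 = R$3119.00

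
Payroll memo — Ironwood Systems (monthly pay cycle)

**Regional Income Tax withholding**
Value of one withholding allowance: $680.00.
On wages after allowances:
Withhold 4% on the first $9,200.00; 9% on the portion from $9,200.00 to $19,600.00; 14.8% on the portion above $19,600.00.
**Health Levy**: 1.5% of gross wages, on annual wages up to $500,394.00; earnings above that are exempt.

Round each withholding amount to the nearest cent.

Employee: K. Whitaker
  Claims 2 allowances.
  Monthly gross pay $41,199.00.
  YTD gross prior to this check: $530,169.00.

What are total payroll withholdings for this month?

Regional Income Tax: taxable = $41,199.00 − 2×$680.00 = $39,839.00
  $1,304.00 + 14.8% × ($39,839.00 − $19,600.00) = $1,304.00 + 14.8% × $20,239.00 = $4,299.37
Health Levy: YTD $530,169.00 ≥ cap $500,394.00 → $0.00
Total: $4,299.37 + $0.00 = $4,299.37

$4,299.37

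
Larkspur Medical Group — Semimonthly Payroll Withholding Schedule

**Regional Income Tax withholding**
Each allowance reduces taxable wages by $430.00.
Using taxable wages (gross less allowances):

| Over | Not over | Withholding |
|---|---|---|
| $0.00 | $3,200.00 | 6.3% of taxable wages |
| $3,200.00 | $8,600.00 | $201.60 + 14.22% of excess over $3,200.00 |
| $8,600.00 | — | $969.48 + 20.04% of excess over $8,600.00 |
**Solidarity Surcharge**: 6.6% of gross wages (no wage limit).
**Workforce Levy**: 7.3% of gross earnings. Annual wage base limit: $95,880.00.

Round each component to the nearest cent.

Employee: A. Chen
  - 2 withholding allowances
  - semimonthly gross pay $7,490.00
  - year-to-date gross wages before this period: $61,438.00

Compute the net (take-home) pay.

$5,759.54

Regional Income Tax: taxable = $7,490.00 − 2×$430.00 = $6,630.00
  $201.60 + 14.22% × ($6,630.00 − $3,200.00) = $201.60 + 14.22% × $3,430.00 = $689.35
Solidarity Surcharge: 6.6% × $7,490.00 = $494.34
Workforce Levy: 7.3% × $7,490.00 = $546.77
Total withheld: $689.35 + $494.34 + $546.77 = $1,730.46
Net pay: $7,490.00 − $1,730.46 = $5,759.54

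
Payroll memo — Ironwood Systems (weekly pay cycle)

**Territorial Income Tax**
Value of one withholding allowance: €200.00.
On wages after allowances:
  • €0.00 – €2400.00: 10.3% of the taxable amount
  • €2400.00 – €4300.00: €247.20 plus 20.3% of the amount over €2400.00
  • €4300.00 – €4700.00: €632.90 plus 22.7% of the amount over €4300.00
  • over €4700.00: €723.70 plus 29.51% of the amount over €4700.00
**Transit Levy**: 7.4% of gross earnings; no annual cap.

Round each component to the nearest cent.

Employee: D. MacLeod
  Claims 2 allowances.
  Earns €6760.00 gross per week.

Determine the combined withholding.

€1713.81

Territorial Income Tax: taxable = €6760.00 − 2×€200.00 = €6360.00
  €723.70 + 29.51% × (€6360.00 − €4700.00) = €723.70 + 29.51% × €1660.00 = €1213.57
Transit Levy: 7.4% × €6760.00 = €500.24
Total: €1213.57 + €500.24 = €1713.81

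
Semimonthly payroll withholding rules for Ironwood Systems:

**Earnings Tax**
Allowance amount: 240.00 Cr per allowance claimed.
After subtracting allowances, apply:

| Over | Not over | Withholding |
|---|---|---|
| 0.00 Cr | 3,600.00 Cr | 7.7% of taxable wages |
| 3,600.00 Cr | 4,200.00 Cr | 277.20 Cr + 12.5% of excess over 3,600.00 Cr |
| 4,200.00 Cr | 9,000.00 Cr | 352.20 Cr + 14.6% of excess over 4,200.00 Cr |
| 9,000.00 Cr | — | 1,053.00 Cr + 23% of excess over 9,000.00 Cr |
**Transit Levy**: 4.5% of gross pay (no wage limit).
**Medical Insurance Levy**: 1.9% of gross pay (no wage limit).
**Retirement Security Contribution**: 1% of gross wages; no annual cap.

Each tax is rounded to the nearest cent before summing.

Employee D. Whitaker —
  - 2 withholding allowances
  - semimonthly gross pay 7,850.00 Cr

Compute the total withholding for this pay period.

1,395.92 Cr

Earnings Tax: taxable = 7,850.00 Cr − 2×240.00 Cr = 7,370.00 Cr
  352.20 Cr + 14.6% × (7,370.00 Cr − 4,200.00 Cr) = 352.20 Cr + 14.6% × 3,170.00 Cr = 815.02 Cr
Transit Levy: 4.5% × 7,850.00 Cr = 353.25 Cr
Medical Insurance Levy: 1.9% × 7,850.00 Cr = 149.15 Cr
Retirement Security Contribution: 1% × 7,850.00 Cr = 78.50 Cr
Total: 815.02 Cr + 353.25 Cr + 149.15 Cr + 78.50 Cr = 1,395.92 Cr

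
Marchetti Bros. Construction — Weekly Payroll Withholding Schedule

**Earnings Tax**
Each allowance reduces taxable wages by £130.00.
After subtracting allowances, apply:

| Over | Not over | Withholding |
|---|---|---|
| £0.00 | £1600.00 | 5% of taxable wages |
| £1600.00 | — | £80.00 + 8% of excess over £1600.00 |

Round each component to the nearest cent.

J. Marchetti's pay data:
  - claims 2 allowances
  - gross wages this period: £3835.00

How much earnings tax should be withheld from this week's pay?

Earnings Tax: taxable = £3835.00 − 2×£130.00 = £3575.00
  £80.00 + 8% × (£3575.00 − £1600.00) = £80.00 + 8% × £1975.00 = £238.00

£238.00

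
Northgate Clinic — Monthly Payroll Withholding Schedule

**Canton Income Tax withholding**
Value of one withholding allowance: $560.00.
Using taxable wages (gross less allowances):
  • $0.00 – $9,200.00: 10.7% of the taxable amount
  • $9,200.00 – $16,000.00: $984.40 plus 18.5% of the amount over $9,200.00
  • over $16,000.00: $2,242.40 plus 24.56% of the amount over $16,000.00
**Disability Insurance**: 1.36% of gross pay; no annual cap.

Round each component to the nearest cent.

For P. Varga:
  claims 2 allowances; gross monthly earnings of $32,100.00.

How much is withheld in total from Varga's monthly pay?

$6,358.05

Canton Income Tax: taxable = $32,100.00 − 2×$560.00 = $30,980.00
  $2,242.40 + 24.56% × ($30,980.00 − $16,000.00) = $2,242.40 + 24.56% × $14,980.00 = $5,921.49
Disability Insurance: 1.36% × $32,100.00 = $436.56
Total: $5,921.49 + $436.56 = $6,358.05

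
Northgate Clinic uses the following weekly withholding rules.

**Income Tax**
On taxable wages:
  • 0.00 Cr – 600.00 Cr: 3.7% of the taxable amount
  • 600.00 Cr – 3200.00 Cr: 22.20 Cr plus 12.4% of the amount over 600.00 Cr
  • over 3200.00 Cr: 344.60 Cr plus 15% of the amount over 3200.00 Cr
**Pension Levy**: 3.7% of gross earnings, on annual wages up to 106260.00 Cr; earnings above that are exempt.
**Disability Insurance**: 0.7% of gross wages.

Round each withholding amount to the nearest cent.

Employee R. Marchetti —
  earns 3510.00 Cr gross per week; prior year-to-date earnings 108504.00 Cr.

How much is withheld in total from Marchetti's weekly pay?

415.67 Cr

Income Tax: taxable = 3510.00 Cr
  344.60 Cr + 15% × (3510.00 Cr − 3200.00 Cr) = 344.60 Cr + 15% × 310.00 Cr = 391.10 Cr
Pension Levy: YTD 108504.00 Cr ≥ cap 106260.00 Cr → 0.00 Cr
Disability Insurance: 0.7% × 3510.00 Cr = 24.57 Cr
Total: 391.10 Cr + 0.00 Cr + 24.57 Cr = 415.67 Cr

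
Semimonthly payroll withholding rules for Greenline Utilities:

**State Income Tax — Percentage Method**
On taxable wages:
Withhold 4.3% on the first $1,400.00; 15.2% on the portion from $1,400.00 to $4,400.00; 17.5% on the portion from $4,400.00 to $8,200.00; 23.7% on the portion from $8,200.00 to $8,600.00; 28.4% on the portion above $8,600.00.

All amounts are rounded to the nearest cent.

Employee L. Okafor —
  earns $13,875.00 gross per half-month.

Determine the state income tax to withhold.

State Income Tax: taxable = $13,875.00
  $1,276.00 + 28.4% × ($13,875.00 − $8,600.00) = $1,276.00 + 28.4% × $5,275.00 = $2,774.10

$2,774.10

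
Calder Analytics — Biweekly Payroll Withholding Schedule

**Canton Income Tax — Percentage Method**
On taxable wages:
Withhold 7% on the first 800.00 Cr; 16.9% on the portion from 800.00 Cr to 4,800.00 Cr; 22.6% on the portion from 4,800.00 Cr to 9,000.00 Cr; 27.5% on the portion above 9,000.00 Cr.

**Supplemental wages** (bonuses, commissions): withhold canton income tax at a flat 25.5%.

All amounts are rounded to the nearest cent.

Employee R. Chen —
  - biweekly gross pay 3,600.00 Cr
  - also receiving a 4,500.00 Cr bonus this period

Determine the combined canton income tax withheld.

Canton Income Tax: taxable = 3,600.00 Cr
  56.00 Cr + 16.9% × (3,600.00 Cr − 800.00 Cr) = 56.00 Cr + 16.9% × 2,800.00 Cr = 529.20 Cr
Supplemental (25.5% flat on bonus): 25.5% × 4,500.00 Cr = 1,147.50 Cr
Total canton income tax: 529.20 Cr + 1,147.50 Cr = 1,676.70 Cr

1,676.70 Cr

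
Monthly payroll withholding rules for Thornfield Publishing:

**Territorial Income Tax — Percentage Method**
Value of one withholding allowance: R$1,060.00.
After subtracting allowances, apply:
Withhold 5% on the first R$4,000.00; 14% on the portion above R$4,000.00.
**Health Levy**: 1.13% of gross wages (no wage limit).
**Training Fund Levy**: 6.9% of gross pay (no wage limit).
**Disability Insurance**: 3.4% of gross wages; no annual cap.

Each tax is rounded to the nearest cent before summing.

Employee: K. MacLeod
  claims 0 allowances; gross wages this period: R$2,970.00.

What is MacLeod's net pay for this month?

R$2,482.03

Territorial Income Tax: taxable = R$2,970.00
  5% × R$2,970.00 = R$148.50
Health Levy: 1.13% × R$2,970.00 = R$33.56
Training Fund Levy: 6.9% × R$2,970.00 = R$204.93
Disability Insurance: 3.4% × R$2,970.00 = R$100.98
Total withheld: R$148.50 + R$33.56 + R$204.93 + R$100.98 = R$487.97
Net pay: R$2,970.00 − R$487.97 = R$2,482.03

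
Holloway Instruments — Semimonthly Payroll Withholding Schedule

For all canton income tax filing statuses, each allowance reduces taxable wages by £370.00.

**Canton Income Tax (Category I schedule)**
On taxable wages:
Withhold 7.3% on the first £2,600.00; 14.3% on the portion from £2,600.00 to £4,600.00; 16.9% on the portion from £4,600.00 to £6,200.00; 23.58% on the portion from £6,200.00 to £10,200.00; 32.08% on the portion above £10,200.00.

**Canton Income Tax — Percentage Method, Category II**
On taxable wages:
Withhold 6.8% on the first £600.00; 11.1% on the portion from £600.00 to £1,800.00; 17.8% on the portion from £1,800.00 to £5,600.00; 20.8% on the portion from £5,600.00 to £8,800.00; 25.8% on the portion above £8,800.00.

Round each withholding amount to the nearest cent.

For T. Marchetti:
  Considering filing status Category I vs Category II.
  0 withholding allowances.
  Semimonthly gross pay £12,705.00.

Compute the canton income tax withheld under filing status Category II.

Canton Income Tax (Category II): taxable = £12,705.00
  £1,516.00 + 25.8% × (£12,705.00 − £8,800.00) = £1,516.00 + 25.8% × £3,905.00 = £2,523.49

£2,523.49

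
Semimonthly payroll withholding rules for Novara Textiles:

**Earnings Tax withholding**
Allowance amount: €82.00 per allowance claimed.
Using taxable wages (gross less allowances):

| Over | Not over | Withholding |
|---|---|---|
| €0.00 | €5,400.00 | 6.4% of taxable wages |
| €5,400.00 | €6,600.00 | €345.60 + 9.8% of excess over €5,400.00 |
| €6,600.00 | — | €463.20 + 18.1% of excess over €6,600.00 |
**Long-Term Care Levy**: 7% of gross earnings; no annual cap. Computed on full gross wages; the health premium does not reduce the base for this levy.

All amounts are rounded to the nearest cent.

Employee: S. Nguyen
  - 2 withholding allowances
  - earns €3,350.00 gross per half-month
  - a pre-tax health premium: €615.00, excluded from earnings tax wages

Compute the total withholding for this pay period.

Earnings Tax: taxable = €3,350.00 − €615.00 − 2×€82.00 = €2,571.00
  6.4% × €2,571.00 = €164.54
Long-Term Care Levy: 7% × €3,350.00 = €234.50
Total: €164.54 + €234.50 = €399.04

€399.04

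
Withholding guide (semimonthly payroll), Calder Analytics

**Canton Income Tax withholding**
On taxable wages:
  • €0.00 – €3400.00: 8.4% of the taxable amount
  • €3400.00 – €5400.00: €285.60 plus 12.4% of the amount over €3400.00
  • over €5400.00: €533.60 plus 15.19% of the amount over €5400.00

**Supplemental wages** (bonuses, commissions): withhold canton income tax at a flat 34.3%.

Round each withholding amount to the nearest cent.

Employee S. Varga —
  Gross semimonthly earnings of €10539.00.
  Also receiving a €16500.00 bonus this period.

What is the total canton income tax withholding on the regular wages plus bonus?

Canton Income Tax: taxable = €10539.00
  €533.60 + 15.19% × (€10539.00 − €5400.00) = €533.60 + 15.19% × €5139.00 = €1314.21
Supplemental (34.3% flat on bonus): 34.3% × €16500.00 = €5659.50
Total canton income tax: €1314.21 + €5659.50 = €6973.71

€6973.71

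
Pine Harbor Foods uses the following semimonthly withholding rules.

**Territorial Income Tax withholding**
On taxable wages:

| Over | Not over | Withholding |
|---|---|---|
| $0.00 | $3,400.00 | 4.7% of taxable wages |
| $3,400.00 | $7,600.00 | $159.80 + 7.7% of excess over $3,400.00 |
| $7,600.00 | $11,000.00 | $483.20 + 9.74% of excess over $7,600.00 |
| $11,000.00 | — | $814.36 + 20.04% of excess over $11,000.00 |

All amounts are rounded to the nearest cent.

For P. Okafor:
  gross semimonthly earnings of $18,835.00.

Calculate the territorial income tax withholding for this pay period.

$2,384.49

Territorial Income Tax: taxable = $18,835.00
  $814.36 + 20.04% × ($18,835.00 − $11,000.00) = $814.36 + 20.04% × $7,835.00 = $2,384.49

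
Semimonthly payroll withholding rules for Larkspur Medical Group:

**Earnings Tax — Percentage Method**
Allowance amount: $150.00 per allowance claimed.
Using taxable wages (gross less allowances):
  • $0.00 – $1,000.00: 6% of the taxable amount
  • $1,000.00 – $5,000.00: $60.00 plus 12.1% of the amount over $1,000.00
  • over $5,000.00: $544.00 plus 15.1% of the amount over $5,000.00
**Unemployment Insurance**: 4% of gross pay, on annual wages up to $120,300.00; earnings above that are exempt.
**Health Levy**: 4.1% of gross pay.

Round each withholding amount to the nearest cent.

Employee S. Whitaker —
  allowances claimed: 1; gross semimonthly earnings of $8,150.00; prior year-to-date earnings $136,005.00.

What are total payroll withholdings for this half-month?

$1,331.15

Earnings Tax: taxable = $8,150.00 − 1×$150.00 = $8,000.00
  $544.00 + 15.1% × ($8,000.00 − $5,000.00) = $544.00 + 15.1% × $3,000.00 = $997.00
Unemployment Insurance: YTD $136,005.00 ≥ cap $120,300.00 → $0.00
Health Levy: 4.1% × $8,150.00 = $334.15
Total: $997.00 + $0.00 + $334.15 = $1,331.15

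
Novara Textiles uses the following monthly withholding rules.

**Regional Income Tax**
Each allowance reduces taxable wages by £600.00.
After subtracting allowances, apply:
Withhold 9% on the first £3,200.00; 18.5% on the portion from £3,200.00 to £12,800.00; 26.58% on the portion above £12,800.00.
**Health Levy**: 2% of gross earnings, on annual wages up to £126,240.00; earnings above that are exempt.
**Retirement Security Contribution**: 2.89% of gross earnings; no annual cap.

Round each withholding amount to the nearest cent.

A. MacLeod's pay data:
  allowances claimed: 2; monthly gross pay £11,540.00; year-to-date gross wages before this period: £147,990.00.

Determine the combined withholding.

£1,942.41

Regional Income Tax: taxable = £11,540.00 − 2×£600.00 = £10,340.00
  £288.00 + 18.5% × (£10,340.00 − £3,200.00) = £288.00 + 18.5% × £7,140.00 = £1,608.90
Health Levy: YTD £147,990.00 ≥ cap £126,240.00 → £0.00
Retirement Security Contribution: 2.89% × £11,540.00 = £333.51
Total: £1,608.90 + £0.00 + £333.51 = £1,942.41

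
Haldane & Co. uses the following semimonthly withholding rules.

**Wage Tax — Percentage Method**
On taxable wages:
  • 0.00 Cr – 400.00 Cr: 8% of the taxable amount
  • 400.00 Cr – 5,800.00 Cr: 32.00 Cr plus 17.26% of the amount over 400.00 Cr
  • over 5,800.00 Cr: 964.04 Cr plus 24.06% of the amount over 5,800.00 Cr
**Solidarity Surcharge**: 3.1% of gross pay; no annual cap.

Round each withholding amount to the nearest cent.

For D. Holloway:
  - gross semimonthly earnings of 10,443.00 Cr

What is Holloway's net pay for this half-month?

Wage Tax: taxable = 10,443.00 Cr
  964.04 Cr + 24.06% × (10,443.00 Cr − 5,800.00 Cr) = 964.04 Cr + 24.06% × 4,643.00 Cr = 2,081.15 Cr
Solidarity Surcharge: 3.1% × 10,443.00 Cr = 323.73 Cr
Total withheld: 2,081.15 Cr + 323.73 Cr = 2,404.88 Cr
Net pay: 10,443.00 Cr − 2,404.88 Cr = 8,038.12 Cr

8,038.12 Cr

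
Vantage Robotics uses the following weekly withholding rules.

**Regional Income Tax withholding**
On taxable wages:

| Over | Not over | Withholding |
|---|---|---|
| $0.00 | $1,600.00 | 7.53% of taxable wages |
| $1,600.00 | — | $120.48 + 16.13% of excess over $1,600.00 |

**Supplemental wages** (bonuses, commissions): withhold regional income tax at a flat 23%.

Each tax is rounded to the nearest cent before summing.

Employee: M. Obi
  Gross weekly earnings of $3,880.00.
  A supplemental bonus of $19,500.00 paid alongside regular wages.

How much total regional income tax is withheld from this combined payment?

Regional Income Tax: taxable = $3,880.00
  $120.48 + 16.13% × ($3,880.00 − $1,600.00) = $120.48 + 16.13% × $2,280.00 = $488.24
Supplemental (23% flat on bonus): 23% × $19,500.00 = $4,485.00
Total regional income tax: $488.24 + $4,485.00 = $4,973.24

$4,973.24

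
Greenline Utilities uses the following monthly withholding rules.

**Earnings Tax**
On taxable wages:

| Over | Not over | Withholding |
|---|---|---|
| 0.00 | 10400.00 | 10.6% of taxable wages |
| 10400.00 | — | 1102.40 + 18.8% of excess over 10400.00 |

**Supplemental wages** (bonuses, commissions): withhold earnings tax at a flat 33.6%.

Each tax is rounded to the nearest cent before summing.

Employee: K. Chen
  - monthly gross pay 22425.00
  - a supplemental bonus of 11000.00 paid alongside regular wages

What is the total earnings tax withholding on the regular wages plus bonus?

7059.10

Earnings Tax: taxable = 22425.00
  1102.40 + 18.8% × (22425.00 − 10400.00) = 1102.40 + 18.8% × 12025.00 = 3363.10
Supplemental (33.6% flat on bonus): 33.6% × 11000.00 = 3696.00
Total earnings tax: 3363.10 + 3696.00 = 7059.10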